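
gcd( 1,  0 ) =1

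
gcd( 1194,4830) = 6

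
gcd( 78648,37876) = 4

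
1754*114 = 199956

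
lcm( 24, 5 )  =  120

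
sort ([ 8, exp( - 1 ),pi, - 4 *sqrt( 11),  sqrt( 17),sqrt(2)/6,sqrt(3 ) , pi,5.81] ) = [ -4*sqrt (11),sqrt(2)/6,  exp( - 1) , sqrt ( 3),pi,pi,sqrt(17),5.81,  8]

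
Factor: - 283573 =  - 283573^1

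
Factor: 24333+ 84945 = 109278 = 2^1*3^2*13^1 * 467^1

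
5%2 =1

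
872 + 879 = 1751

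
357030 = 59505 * 6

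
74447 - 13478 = 60969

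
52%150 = 52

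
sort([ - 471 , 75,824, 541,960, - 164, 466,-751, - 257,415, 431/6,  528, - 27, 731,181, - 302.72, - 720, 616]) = [  -  751, - 720, - 471, - 302.72, - 257, - 164, -27,  431/6,75,181,415,466, 528,541,616,731,  824,960 ] 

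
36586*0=0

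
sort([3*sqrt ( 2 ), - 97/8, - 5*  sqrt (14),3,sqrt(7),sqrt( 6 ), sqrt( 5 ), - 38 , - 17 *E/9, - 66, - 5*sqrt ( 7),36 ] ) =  [ - 66, - 38, - 5*sqrt (14 ), - 5*sqrt(7), - 97/8 , -17*E/9,sqrt(5), sqrt( 6), sqrt(7 ),3,3*sqrt(2),36]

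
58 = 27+31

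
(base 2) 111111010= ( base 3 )200202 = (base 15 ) 23B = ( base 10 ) 506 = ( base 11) 420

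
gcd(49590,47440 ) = 10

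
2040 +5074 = 7114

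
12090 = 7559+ 4531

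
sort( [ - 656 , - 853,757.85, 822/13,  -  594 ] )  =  [ - 853, -656, - 594 , 822/13,  757.85 ]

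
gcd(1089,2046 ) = 33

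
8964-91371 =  - 82407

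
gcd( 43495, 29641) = 1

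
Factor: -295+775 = 2^5 * 3^1*5^1 =480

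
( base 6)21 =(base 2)1101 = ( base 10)13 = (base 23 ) d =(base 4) 31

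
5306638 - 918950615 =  - 913643977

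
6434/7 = 6434/7 = 919.14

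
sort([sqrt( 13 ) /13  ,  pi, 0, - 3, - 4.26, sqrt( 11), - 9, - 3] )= [ - 9, - 4.26,-3, -3,0, sqrt( 13) /13, pi, sqrt( 11)] 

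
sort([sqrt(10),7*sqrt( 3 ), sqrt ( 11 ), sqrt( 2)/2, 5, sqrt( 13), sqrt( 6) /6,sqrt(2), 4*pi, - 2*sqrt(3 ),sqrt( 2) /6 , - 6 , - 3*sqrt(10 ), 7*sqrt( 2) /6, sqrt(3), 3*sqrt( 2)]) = [ - 3*sqrt( 10), - 6,  -  2*sqrt(3),sqrt( 2) /6,sqrt( 6) /6, sqrt( 2)/2, sqrt( 2),7*sqrt(2) /6, sqrt( 3 ), sqrt( 10),  sqrt( 11), sqrt( 13),  3*sqrt(2), 5, 7*sqrt(3),4*pi]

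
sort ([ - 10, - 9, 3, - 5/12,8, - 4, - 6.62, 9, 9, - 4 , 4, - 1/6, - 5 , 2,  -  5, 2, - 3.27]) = [ - 10,-9, - 6.62, - 5, - 5, - 4, - 4, - 3.27, - 5/12, - 1/6 , 2, 2, 3, 4, 8,9, 9] 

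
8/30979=8/30979 = 0.00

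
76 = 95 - 19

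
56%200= 56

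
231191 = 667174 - 435983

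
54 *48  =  2592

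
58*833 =48314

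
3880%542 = 86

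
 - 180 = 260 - 440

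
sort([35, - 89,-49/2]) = [ - 89, - 49/2, 35]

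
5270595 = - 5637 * ( - 935)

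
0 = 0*728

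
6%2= 0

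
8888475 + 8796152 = 17684627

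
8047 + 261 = 8308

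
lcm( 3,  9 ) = 9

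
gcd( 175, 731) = 1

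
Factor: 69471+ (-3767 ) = 2^3*43^1*191^1 = 65704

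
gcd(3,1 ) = 1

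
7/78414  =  1/11202 = 0.00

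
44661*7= 312627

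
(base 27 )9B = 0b11111110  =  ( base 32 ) 7u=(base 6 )1102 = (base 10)254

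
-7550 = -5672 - 1878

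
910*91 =82810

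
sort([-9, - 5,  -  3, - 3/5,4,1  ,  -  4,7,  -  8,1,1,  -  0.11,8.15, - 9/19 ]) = [ - 9, - 8, - 5, - 4, - 3,-3/5,- 9/19, - 0.11,1,1,1,4, 7,8.15 ] 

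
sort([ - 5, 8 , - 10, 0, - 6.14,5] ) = [ - 10,-6.14, - 5, 0,5,8]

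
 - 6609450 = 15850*(  -  417)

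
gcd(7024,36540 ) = 4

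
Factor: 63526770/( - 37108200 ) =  - 2^ (-2)* 3^1*5^(-1)*23^ (-1)*199^1 *2689^(- 1) * 3547^1 =-2117559/1236940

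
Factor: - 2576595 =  - 3^1*5^1 * 7^1 * 53^1*  463^1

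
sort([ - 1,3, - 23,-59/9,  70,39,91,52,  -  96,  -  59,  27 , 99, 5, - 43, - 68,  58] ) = [ - 96, - 68, - 59 , - 43, - 23, - 59/9, - 1,  3,5,  27,39,52, 58, 70,91, 99]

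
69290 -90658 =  - 21368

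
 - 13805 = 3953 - 17758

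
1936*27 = 52272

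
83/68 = 83/68 = 1.22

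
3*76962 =230886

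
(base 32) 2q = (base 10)90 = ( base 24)3i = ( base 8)132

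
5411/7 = 773 = 773.00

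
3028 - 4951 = -1923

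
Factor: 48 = 2^4*3^1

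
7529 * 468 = 3523572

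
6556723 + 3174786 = 9731509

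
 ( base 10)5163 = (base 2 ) 1010000101011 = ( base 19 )e5e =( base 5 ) 131123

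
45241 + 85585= 130826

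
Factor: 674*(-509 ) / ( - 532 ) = 2^( - 1) * 7^( -1 )*19^( - 1) *337^1*509^1  =  171533/266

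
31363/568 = 55 + 123/568 = 55.22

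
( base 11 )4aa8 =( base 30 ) 7bm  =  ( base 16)19FC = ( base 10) 6652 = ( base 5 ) 203102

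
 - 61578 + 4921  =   - 56657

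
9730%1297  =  651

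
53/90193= 53/90193  =  0.00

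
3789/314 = 3789/314 = 12.07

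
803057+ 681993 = 1485050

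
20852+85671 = 106523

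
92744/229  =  92744/229 = 405.00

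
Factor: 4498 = 2^1*13^1*173^1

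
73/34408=73/34408  =  0.00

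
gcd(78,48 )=6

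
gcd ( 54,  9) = 9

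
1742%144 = 14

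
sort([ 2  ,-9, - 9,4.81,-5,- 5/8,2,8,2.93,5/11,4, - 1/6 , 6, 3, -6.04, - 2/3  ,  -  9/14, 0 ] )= [ - 9, - 9, - 6.04, - 5,-2/3, - 9/14,-5/8, - 1/6,0,5/11, 2, 2,2.93,3 , 4,4.81, 6,8]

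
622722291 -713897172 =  - 91174881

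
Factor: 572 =2^2*11^1*13^1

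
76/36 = 19/9 = 2.11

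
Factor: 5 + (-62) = -3^1*19^1 =-57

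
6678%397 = 326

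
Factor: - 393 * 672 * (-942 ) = 248778432=2^6 * 3^3 * 7^1*131^1*157^1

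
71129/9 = 71129/9 = 7903.22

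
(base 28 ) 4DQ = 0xDC6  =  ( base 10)3526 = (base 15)10A1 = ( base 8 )6706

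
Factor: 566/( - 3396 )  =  -1/6 =-2^ (-1 )*3^( -1) 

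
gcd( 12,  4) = 4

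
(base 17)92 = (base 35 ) 4F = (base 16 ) 9B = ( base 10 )155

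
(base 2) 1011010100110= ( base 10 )5798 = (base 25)96n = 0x16a6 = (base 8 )13246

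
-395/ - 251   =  395/251 = 1.57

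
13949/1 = 13949 = 13949.00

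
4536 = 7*648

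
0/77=0 = 0.00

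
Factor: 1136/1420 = 2^2*5^(  -  1) =4/5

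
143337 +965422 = 1108759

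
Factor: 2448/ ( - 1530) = -2^3*5^( - 1)  =  -8/5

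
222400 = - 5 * ( - 44480) 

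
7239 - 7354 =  - 115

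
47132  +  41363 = 88495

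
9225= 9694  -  469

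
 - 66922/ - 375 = 178+172/375= 178.46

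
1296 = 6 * 216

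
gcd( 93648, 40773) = 3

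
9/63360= 1/7040 =0.00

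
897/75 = 11 + 24/25 = 11.96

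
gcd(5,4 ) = 1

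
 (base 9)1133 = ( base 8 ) 1510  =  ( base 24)1b0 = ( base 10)840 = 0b1101001000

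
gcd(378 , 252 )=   126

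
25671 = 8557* 3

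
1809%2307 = 1809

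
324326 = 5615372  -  5291046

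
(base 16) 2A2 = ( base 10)674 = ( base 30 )me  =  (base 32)l2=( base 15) 2ee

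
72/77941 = 72/77941 = 0.00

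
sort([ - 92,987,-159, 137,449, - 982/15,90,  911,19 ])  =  [ - 159, - 92, - 982/15,19, 90,  137, 449,  911,987 ] 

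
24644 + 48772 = 73416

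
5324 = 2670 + 2654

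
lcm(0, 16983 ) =0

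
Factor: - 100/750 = -2^1*3^( - 1)*5^( - 1 ) = - 2/15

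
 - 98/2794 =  - 49/1397= - 0.04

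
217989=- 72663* (  -  3) 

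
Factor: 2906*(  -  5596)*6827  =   - 2^3*1399^1*1453^1 *6827^1 = -  111020510152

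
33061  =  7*4723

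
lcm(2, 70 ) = 70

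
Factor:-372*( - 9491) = 3530652  =  2^2*3^1*31^1*9491^1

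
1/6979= 1/6979 = 0.00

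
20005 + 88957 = 108962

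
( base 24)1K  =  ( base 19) 26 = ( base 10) 44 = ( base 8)54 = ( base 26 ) 1i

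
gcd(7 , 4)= 1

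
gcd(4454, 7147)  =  1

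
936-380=556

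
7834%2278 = 1000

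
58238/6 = 29119/3  =  9706.33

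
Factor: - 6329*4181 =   -  37^1 * 113^1*6329^1 = - 26461549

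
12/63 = 4/21 = 0.19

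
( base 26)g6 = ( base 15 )1D2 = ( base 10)422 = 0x1A6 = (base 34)ce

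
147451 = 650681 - 503230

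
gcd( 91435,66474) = 1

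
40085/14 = 2863 + 3/14=2863.21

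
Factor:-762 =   -  2^1*3^1*127^1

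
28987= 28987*1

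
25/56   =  25/56 = 0.45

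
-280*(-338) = 94640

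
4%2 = 0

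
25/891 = 25/891 = 0.03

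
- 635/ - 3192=635/3192=0.20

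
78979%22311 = 12046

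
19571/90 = 217 + 41/90=217.46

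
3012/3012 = 1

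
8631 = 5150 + 3481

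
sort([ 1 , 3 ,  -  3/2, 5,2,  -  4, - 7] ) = [ - 7,-4, - 3/2, 1,2,3,5 ] 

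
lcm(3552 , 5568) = 206016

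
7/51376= 7/51376 = 0.00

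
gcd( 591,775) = 1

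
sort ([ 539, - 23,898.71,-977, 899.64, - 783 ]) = [ - 977, - 783, -23, 539,898.71,  899.64] 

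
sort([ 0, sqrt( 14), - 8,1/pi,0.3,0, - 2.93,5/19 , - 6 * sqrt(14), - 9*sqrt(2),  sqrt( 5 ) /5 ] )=[ - 6*  sqrt( 14 ), - 9 * sqrt(2 ), - 8, - 2.93,0 , 0,5/19, 0.3,1/pi,sqrt ( 5) /5,sqrt( 14 )]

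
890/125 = 7 + 3/25 = 7.12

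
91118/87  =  1047 + 1/3 = 1047.33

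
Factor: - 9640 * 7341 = -2^3*  3^1*5^1*241^1*2447^1 = - 70767240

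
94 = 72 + 22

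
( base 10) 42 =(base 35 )17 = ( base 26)1g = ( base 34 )18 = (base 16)2a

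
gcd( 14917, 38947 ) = 1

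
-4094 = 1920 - 6014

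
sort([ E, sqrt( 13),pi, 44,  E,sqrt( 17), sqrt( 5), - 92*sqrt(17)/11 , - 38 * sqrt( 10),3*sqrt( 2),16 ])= [ - 38 *sqrt( 10),  -  92* sqrt(17)/11,sqrt( 5), E, E, pi, sqrt (13 ), sqrt( 17), 3 * sqrt(2 ), 16,44 ]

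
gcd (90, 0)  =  90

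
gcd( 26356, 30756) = 44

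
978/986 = 489/493 =0.99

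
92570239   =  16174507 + 76395732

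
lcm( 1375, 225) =12375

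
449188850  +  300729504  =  749918354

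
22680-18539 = 4141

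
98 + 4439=4537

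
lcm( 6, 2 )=6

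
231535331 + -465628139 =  - 234092808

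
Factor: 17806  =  2^1*29^1*  307^1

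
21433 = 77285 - 55852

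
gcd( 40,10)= 10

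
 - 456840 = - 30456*15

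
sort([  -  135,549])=[  -  135, 549 ]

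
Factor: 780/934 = 2^1*3^1*5^1*13^1*467^( - 1 ) = 390/467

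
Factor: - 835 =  - 5^1*167^1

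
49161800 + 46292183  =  95453983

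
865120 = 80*10814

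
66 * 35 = 2310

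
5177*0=0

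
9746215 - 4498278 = 5247937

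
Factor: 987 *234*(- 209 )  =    -  2^1*3^3*7^1*11^1*13^1*19^1 * 47^1 =- 48270222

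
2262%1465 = 797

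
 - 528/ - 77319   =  16/2343= 0.01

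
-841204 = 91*( - 9244 )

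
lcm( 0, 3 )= 0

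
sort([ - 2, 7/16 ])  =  [ - 2, 7/16] 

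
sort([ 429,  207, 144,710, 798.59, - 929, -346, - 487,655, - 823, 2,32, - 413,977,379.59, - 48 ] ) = [ - 929,- 823,-487 , - 413, - 346, - 48,2, 32, 144, 207,  379.59,  429, 655, 710, 798.59,977] 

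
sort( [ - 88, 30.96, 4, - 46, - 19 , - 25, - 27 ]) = [ - 88, - 46,-27, - 25, - 19, 4, 30.96 ]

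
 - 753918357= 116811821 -870730178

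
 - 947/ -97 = 947/97 = 9.76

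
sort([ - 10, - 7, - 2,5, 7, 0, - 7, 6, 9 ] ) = [ - 10 , - 7, - 7, - 2, 0,5, 6,7, 9 ]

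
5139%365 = 29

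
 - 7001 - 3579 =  - 10580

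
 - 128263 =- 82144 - 46119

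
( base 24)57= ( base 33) 3S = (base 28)4f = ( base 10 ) 127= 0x7f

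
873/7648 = 873/7648 = 0.11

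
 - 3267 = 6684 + -9951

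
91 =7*13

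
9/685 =9/685 = 0.01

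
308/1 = 308=308.00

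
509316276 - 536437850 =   -  27121574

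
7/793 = 7/793 = 0.01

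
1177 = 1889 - 712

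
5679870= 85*66822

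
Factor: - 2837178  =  - 2^1*3^2 * 163^1*967^1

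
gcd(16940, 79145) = 55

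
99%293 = 99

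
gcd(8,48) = 8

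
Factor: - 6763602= - 2^1*3^1*71^1*15877^1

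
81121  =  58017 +23104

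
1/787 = 1/787 = 0.00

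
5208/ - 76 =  - 1302/19 = -68.53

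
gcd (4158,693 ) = 693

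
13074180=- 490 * ( - 26682)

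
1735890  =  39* 44510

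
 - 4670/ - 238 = 19 + 74/119 = 19.62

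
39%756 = 39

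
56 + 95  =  151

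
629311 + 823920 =1453231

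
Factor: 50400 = 2^5*3^2*5^2*7^1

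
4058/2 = 2029 = 2029.00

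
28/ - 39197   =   - 28/39197=-0.00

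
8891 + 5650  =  14541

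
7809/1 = 7809  =  7809.00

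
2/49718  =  1/24859 = 0.00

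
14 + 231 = 245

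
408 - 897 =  - 489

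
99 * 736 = 72864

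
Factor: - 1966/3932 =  - 1/2=- 2^(-1 )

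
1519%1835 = 1519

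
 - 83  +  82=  - 1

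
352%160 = 32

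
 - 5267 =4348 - 9615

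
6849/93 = 2283/31= 73.65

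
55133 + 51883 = 107016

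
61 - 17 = 44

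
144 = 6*24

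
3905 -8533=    - 4628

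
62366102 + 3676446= 66042548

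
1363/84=1363/84 = 16.23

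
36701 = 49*749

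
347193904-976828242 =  - 629634338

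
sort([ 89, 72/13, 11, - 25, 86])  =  [ - 25 , 72/13, 11, 86, 89]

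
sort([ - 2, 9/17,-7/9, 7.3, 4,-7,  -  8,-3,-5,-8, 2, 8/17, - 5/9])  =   [-8 , - 8,-7, - 5, - 3,  -  2, - 7/9, - 5/9,8/17,9/17,2, 4,7.3]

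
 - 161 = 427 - 588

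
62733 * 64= 4014912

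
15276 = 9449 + 5827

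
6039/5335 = 549/485 = 1.13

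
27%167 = 27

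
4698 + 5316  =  10014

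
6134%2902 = 330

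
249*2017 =502233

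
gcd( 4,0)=4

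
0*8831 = 0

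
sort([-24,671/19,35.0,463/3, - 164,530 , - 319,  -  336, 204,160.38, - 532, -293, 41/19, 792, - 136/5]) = [ - 532, - 336, - 319, - 293,-164, - 136/5, - 24,41/19,35.0,671/19, 463/3,160.38,204,530, 792 ]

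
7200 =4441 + 2759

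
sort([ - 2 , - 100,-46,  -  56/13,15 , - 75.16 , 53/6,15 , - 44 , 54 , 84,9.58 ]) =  [ - 100, - 75.16,-46 ,-44, - 56/13, - 2 , 53/6,9.58, 15,  15,54, 84 ]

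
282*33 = 9306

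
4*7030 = 28120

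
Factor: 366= 2^1*3^1*61^1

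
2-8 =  - 6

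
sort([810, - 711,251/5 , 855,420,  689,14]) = [-711, 14,251/5,420,689,810,855]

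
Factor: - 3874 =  - 2^1*13^1 * 149^1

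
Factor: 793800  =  2^3*3^4*5^2*7^2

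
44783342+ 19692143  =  64475485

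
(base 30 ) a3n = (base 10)9113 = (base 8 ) 21631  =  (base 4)2032121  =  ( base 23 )H55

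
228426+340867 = 569293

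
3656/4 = 914 = 914.00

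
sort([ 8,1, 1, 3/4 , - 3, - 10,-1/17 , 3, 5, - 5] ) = [-10,-5, - 3, - 1/17, 3/4, 1, 1,3,  5, 8]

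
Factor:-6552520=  - 2^3*5^1*13^1*12601^1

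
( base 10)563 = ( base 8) 1063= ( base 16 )233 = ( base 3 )202212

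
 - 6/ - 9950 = 3/4975 = 0.00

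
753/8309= 753/8309= 0.09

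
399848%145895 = 108058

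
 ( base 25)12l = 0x2B8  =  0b1010111000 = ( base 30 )n6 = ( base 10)696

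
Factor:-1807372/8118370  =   - 903686/4059185 = - 2^1 * 5^(-1) * 7^1* 13^( - 1 )*17^1*197^( - 1 ) * 317^( - 1)*3797^1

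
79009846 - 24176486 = 54833360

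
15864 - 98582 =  - 82718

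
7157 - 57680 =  -50523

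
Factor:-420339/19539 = - 3^ ( - 1)*13^( - 1)*839^1 = - 839/39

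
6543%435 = 18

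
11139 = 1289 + 9850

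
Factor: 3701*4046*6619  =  2^1*7^1*17^2*3701^1*6619^1 = 99114534274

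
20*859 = 17180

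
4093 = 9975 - 5882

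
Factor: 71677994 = 2^1*19^2*99277^1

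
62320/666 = 31160/333 =93.57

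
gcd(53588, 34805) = 1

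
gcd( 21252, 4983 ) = 33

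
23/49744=23/49744 = 0.00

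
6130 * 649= 3978370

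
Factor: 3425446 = 2^1*269^1*6367^1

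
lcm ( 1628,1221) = 4884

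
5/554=5/554=0.01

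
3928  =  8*491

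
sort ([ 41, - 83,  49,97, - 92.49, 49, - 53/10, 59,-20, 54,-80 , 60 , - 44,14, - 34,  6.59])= [  -  92.49, - 83, - 80, - 44 , - 34, - 20, - 53/10, 6.59, 14,41,49,49, 54 , 59, 60, 97 ]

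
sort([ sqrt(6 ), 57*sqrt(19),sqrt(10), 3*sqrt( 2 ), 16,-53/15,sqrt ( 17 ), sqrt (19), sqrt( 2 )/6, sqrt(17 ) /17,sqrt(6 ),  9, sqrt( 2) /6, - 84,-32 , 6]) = [-84, - 32,-53/15, sqrt(2)/6,sqrt(2)/6,sqrt ( 17)/17, sqrt(6), sqrt( 6 ), sqrt ( 10 ), sqrt( 17 ), 3*sqrt ( 2), sqrt( 19), 6, 9, 16,57*sqrt ( 19)]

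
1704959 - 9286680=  - 7581721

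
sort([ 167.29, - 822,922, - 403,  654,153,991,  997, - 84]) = [  -  822, - 403, - 84,  153,167.29,654 , 922,991,  997]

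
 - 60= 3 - 63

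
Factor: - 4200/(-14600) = 21/73=3^1*7^1 * 73^(-1 ) 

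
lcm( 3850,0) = 0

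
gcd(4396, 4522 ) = 14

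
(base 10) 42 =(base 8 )52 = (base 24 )1i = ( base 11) 39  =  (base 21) 20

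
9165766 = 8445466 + 720300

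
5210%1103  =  798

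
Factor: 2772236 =2^2*23^1  *30133^1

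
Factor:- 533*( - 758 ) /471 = 2^1*3^( - 1 ) * 13^1*41^1*157^(-1)*379^1 = 404014/471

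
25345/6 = 25345/6 = 4224.17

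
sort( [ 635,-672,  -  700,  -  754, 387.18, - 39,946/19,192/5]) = [ - 754, - 700, - 672, - 39, 192/5,946/19, 387.18,635]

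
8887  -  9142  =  -255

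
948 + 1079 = 2027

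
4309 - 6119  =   - 1810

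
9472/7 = 9472/7 = 1353.14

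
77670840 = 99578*780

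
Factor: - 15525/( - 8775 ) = 13^( - 1)*23^1=23/13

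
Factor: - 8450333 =-2111^1 * 4003^1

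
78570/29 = 2709 + 9/29 = 2709.31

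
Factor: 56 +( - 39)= 17^1 = 17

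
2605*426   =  1109730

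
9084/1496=6 + 27/374  =  6.07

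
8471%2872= 2727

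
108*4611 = 497988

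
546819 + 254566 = 801385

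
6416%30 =26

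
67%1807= 67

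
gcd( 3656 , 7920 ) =8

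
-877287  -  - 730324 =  - 146963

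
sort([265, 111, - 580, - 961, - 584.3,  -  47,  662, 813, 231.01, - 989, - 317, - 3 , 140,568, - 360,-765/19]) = [ - 989, - 961, - 584.3, - 580 , - 360, - 317, - 47,-765/19, - 3,111, 140, 231.01,  265, 568,662, 813 ] 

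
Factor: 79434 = 2^1*  3^3*1471^1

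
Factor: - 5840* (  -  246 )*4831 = 6940407840= 2^5*3^1*5^1*41^1 *73^1*4831^1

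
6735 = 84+6651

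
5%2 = 1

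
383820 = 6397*60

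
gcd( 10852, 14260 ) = 4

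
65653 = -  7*( - 9379)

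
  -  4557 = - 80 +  - 4477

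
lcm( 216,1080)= 1080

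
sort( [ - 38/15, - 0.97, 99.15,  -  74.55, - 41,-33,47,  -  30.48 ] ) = [- 74.55, - 41,-33,-30.48,-38/15, - 0.97, 47 , 99.15 ] 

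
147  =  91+56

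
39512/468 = 84+50/117 =84.43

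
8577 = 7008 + 1569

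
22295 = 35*637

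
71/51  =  71/51 = 1.39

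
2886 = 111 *26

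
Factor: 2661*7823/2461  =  20817003/2461 =3^1*23^( - 1)*107^(  -  1 )*887^1*7823^1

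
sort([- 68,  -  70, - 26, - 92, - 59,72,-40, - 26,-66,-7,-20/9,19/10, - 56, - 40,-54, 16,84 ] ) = [-92,-70,-68,-66,  -  59, - 56,  -  54, - 40, -40,-26,  -  26, - 7,  -  20/9,19/10, 16,72, 84 ]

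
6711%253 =133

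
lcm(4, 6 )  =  12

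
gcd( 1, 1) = 1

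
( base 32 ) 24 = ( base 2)1000100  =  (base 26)2G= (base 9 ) 75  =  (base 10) 68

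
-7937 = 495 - 8432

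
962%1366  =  962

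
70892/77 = 920 + 52/77=920.68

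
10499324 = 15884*661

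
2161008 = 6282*344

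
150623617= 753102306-602478689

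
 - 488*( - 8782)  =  4285616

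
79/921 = 79/921 = 0.09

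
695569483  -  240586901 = 454982582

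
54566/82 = 665 + 18/41= 665.44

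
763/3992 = 763/3992= 0.19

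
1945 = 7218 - 5273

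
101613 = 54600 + 47013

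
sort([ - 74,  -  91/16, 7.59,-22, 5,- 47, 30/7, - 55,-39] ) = [ - 74, - 55, -47, - 39,-22,  -  91/16, 30/7, 5, 7.59]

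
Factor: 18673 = 71^1*263^1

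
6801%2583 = 1635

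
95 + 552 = 647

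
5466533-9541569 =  - 4075036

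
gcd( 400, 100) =100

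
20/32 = 5/8=0.62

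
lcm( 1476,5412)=16236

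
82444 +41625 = 124069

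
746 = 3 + 743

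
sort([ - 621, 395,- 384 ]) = [ - 621, - 384, 395]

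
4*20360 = 81440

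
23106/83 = 278+32/83 = 278.39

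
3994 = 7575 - 3581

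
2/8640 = 1/4320 = 0.00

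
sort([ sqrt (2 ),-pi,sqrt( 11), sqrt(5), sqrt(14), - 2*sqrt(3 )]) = [-2*sqrt(3), -pi, sqrt( 2 ), sqrt (5), sqrt (11) , sqrt( 14 ) ]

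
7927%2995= 1937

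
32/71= 32/71  =  0.45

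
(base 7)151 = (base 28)31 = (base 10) 85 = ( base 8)125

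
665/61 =665/61 = 10.90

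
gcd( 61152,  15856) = 16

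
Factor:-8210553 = - 3^1* 13^1*210527^1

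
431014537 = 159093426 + 271921111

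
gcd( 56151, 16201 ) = 17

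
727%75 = 52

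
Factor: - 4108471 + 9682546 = 5574075= 3^1*5^2*13^1*5717^1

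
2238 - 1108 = 1130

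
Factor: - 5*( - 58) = 290 = 2^1*5^1*29^1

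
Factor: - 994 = -2^1*7^1*71^1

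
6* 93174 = 559044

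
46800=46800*1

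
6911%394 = 213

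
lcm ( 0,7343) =0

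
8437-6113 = 2324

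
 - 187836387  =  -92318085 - 95518302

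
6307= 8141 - 1834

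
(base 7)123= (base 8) 102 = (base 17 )3F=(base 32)22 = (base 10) 66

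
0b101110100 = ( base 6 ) 1420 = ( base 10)372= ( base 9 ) 453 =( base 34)AW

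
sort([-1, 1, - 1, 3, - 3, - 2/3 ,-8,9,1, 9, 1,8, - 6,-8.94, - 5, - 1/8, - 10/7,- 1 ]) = [ - 8.94, - 8, - 6, - 5, - 3 ,-10/7, - 1, - 1, - 1,-2/3, - 1/8,1, 1,1,3, 8,  9,9]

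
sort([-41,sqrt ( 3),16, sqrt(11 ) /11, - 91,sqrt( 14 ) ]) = [ - 91,-41,sqrt(11)/11,sqrt(3),sqrt (14),16]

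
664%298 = 68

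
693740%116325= 112115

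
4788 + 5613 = 10401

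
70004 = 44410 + 25594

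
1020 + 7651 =8671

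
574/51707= 574/51707 = 0.01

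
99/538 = 99/538=0.18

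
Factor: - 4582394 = - 2^1*2291197^1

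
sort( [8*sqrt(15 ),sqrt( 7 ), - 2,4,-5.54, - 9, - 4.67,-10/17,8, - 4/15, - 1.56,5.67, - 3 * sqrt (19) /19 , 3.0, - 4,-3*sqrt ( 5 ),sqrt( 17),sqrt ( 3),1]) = [-9,- 3*sqrt( 5 ),-5.54,  -  4.67,-4,-2,-1.56, -3*  sqrt( 19)/19, - 10/17,-4/15,  1, sqrt( 3 ), sqrt(7 ), 3.0,4,sqrt( 17 ),5.67 , 8,8*sqrt( 15)] 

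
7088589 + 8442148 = 15530737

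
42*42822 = 1798524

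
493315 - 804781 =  - 311466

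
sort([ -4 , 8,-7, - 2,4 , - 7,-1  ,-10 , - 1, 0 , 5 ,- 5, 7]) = [ - 10,-7  , - 7  ,-5 ,- 4 ,-2,- 1,-1, 0,  4 , 5, 7, 8 ]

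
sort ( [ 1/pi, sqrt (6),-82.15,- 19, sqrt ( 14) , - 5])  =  [-82.15, - 19, - 5,1/pi,sqrt (6 ), sqrt( 14)]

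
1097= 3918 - 2821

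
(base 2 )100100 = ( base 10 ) 36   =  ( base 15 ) 26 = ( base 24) 1C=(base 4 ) 210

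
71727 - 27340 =44387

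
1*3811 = 3811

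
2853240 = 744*3835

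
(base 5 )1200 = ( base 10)175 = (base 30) 5P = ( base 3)20111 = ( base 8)257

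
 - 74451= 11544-85995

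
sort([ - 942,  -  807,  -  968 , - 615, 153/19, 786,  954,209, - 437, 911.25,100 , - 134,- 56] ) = [-968, - 942, - 807, - 615, - 437, - 134, - 56,153/19,100,209,786, 911.25,954 ]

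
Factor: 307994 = 2^1*153997^1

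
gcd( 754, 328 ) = 2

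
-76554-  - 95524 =18970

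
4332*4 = 17328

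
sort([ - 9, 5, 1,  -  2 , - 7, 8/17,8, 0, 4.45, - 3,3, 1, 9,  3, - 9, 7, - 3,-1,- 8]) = [ - 9, -9,  -  8, - 7 ,-3,  -  3,-2, - 1, 0,8/17,  1,1, 3 , 3,4.45,5, 7,8, 9 ] 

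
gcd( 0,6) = 6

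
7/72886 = 7/72886 = 0.00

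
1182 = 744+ 438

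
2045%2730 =2045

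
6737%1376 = 1233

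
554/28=277/14=19.79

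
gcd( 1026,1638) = 18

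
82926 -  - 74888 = 157814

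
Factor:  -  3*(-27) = 3^4 = 81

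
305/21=14 + 11/21 = 14.52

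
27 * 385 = 10395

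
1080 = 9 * 120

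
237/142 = 1 + 95/142= 1.67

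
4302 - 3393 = 909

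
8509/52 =163 + 33/52 = 163.63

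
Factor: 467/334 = 2^( - 1)*167^(-1)*467^1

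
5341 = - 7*(-763)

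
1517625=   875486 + 642139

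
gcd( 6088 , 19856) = 8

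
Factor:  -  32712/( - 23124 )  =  58/41=2^1*29^1*41^ ( - 1) 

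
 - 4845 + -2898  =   - 7743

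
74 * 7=518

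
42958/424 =21479/212 = 101.32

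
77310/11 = 7028+ 2/11= 7028.18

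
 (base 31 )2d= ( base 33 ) 29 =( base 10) 75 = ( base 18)43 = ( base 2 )1001011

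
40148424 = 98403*408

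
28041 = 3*9347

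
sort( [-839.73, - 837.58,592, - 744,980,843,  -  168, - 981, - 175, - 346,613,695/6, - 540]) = [ - 981, - 839.73, - 837.58, - 744,-540,-346, - 175, - 168,695/6,592,613,843, 980 ]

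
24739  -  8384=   16355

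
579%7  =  5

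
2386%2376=10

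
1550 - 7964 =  -6414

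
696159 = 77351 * 9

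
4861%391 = 169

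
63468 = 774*82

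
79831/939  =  85 + 16/939 = 85.02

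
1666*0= 0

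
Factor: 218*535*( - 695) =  - 81057850 = - 2^1 * 5^2*107^1*109^1 * 139^1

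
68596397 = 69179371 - 582974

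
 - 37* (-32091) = 1187367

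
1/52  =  1/52 = 0.02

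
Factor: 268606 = 2^1*13^1*10331^1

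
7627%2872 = 1883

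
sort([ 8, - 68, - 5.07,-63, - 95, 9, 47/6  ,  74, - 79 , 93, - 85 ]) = [-95,- 85,-79, - 68,  -  63,-5.07, 47/6, 8, 9,74,93]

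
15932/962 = 16 + 270/481  =  16.56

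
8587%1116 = 775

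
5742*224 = 1286208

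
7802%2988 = 1826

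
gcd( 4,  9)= 1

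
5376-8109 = -2733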